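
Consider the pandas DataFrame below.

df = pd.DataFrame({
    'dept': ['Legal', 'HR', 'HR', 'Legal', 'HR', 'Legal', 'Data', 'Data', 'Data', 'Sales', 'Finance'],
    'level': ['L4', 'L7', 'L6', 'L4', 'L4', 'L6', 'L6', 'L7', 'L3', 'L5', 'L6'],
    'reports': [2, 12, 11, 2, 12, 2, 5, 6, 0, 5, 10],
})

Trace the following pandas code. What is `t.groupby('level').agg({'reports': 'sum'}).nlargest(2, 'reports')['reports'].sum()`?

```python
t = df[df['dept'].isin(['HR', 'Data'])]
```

filter rows where dept in ['HR', 'Data']:
   dept level  reports
1    HR    L7       12
2    HR    L6       11
4    HR    L4       12
6  Data    L6        5
7  Data    L7        6
8  Data    L3        0
group by level, sum of reports:
       reports
level         
L3           0
L4          12
L6          16
L7          18
take 2 rows with largest reports:
       reports
level         
L7          18
L6          16

34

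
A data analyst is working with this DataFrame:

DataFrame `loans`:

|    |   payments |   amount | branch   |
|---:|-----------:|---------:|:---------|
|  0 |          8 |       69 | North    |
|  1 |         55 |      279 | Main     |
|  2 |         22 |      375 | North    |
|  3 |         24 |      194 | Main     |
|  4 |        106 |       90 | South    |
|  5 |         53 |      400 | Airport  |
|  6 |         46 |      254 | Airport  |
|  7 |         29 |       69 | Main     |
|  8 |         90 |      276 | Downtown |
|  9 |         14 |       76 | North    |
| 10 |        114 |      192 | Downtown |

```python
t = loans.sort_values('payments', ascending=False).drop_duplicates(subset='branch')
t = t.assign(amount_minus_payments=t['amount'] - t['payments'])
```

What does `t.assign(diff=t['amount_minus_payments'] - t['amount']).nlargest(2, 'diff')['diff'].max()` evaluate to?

-22

sort by payments descending:
    payments  amount    branch
10       114     192  Downtown
4        106      90     South
8         90     276  Downtown
1         55     279      Main
5         53     400   Airport
6         46     254   Airport
7         29      69      Main
3         24     194      Main
2         22     375     North
9         14      76     North
0          8      69     North
drop duplicate branch (keep=first):
    payments  amount    branch
10       114     192  Downtown
4        106      90     South
1         55     279      Main
5         53     400   Airport
2         22     375     North
add column amount_minus_payments = t['amount'] - t['payments']:
    payments  amount    branch  amount_minus_payments
10       114     192  Downtown                     78
4        106      90     South                    -16
1         55     279      Main                    224
5         53     400   Airport                    347
2         22     375     North                    353
add column diff = t['amount_minus_payments'] - t['amount']:
    payments  amount    branch  amount_minus_payments  diff
10       114     192  Downtown                     78  -114
4        106      90     South                    -16  -106
1         55     279      Main                    224   -55
5         53     400   Airport                    347   -53
2         22     375     North                    353   -22
take 2 rows with largest diff:
   payments  amount   branch  amount_minus_payments  diff
2        22     375    North                    353   -22
5        53     400  Airport                    347   -53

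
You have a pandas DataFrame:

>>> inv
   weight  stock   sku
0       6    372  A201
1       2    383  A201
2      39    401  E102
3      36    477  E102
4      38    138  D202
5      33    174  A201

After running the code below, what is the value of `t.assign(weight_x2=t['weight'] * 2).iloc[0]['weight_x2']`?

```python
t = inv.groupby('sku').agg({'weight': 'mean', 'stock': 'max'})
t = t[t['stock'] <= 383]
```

27.3333333333

group by sku: mean(weight), max(stock):
         weight  stock
sku                   
A201  13.666667    383
D202  38.000000    138
E102  37.500000    477
filter rows where stock <= 383:
         weight  stock
sku                   
A201  13.666667    383
D202  38.000000    138
add column weight_x2 = t['weight'] * 2:
         weight  stock  weight_x2
sku                              
A201  13.666667    383  27.333333
D202  38.000000    138  76.000000
Finally, value at position 0, column 'weight_x2' = 27.3333333333.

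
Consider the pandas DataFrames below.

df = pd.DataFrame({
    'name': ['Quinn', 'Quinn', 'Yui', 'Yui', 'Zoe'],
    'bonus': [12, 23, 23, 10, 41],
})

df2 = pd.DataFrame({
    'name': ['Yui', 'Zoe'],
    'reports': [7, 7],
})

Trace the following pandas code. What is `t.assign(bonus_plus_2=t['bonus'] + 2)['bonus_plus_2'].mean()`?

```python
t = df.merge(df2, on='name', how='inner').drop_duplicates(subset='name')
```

merge on 'name' (how='inner') → 3 rows:
  name  bonus  reports
0  Yui     23        7
1  Yui     10        7
2  Zoe     41        7
drop duplicate name (keep=first):
  name  bonus  reports
0  Yui     23        7
2  Zoe     41        7
add column bonus_plus_2 = t['bonus'] + 2:
  name  bonus  reports  bonus_plus_2
0  Yui     23        7            25
2  Zoe     41        7            43

34.0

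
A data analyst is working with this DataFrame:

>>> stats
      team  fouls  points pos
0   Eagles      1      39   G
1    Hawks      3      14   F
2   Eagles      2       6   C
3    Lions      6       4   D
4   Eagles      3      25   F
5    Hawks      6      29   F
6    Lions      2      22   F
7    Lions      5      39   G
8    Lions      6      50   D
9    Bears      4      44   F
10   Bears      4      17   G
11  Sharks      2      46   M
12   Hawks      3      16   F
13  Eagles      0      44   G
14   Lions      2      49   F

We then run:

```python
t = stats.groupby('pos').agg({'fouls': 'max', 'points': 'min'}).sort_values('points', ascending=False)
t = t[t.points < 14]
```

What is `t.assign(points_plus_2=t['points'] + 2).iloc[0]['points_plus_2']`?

8

group by pos: max(fouls), min(points):
     fouls  points
pos               
C        2       6
D        6       4
F        6      14
G        5      17
M        2      46
sort by points descending:
     fouls  points
pos               
M        2      46
G        5      17
F        6      14
C        2       6
D        6       4
filter rows where points < 14:
     fouls  points
pos               
C        2       6
D        6       4
add column points_plus_2 = t['points'] + 2:
     fouls  points  points_plus_2
pos                              
C        2       6              8
D        6       4              6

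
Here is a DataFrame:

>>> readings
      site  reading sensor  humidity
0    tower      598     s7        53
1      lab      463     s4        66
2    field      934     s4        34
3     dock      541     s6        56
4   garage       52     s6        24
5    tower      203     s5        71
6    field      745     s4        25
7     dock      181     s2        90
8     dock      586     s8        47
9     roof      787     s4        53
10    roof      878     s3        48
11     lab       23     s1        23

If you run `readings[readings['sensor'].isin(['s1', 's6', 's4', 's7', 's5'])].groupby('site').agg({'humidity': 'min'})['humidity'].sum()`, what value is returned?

filter rows where sensor in ['s1', 's6', 's4', 's7', 's5']:
      site  reading sensor  humidity
0    tower      598     s7        53
1      lab      463     s4        66
2    field      934     s4        34
3     dock      541     s6        56
4   garage       52     s6        24
5    tower      203     s5        71
6    field      745     s4        25
9     roof      787     s4        53
11     lab       23     s1        23
group by site, min of humidity:
        humidity
site            
dock          56
field         25
garage        24
lab           23
roof          53
tower         53
So sum() = 234.

234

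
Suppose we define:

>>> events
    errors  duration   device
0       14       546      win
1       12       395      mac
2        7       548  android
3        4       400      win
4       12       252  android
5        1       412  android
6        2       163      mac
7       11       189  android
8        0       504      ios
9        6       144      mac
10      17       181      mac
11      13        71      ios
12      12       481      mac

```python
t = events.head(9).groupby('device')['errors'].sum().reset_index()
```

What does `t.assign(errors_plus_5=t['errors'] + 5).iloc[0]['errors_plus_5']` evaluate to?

take first 9 rows:
   errors  duration   device
0      14       546      win
1      12       395      mac
2       7       548  android
3       4       400      win
4      12       252  android
5       1       412  android
6       2       163      mac
7      11       189  android
8       0       504      ios
group by device, sum of errors:
device
android    31
ios         0
mac        14
win        18
Name: errors, dtype: int64
reset_index():
    device  errors
0  android      31
1      ios       0
2      mac      14
3      win      18
add column errors_plus_5 = t['errors'] + 5:
    device  errors  errors_plus_5
0  android      31             36
1      ios       0              5
2      mac      14             19
3      win      18             23

36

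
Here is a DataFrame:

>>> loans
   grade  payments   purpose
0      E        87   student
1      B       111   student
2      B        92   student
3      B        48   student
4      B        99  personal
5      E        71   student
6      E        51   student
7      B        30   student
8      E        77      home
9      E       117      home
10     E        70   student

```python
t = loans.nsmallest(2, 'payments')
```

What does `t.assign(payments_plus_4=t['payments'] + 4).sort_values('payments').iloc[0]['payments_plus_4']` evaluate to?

34

take 2 rows with smallest payments:
  grade  payments  purpose
7     B        30  student
3     B        48  student
add column payments_plus_4 = t['payments'] + 4:
  grade  payments  purpose  payments_plus_4
7     B        30  student               34
3     B        48  student               52
sort by payments:
  grade  payments  purpose  payments_plus_4
7     B        30  student               34
3     B        48  student               52
The value at position 0, column 'payments_plus_4' is 34.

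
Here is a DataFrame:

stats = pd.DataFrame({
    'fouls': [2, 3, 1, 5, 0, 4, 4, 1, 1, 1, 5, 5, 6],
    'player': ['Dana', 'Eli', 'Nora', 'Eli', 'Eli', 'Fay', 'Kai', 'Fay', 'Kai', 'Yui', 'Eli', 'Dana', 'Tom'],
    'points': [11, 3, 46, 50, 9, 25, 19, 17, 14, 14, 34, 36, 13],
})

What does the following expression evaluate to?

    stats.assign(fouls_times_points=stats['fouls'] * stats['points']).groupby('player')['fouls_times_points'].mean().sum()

449.75

add column fouls_times_points = stats['fouls'] * stats['points']:
    fouls player  points  fouls_times_points
0       2   Dana      11                  22
1       3    Eli       3                   9
2       1   Nora      46                  46
3       5    Eli      50                 250
4       0    Eli       9                   0
5       4    Fay      25                 100
6       4    Kai      19                  76
7       1    Fay      17                  17
8       1    Kai      14                  14
9       1    Yui      14                  14
10      5    Eli      34                 170
11      5   Dana      36                 180
12      6    Tom      13                  78
group by player, mean of fouls_times_points:
player
Dana    101.00
Eli     107.25
Fay      58.50
Kai      45.00
Nora     46.00
Tom      78.00
Yui      14.00
Name: fouls_times_points, dtype: float64
Hence 449.75.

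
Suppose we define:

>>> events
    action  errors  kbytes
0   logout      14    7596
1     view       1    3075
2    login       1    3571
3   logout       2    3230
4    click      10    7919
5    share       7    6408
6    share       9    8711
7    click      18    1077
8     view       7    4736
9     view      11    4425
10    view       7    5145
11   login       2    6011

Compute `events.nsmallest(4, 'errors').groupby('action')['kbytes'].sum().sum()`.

take 4 rows with smallest errors:
    action  errors  kbytes
1     view       1    3075
2    login       1    3571
3   logout       2    3230
11   login       2    6011
group by action, sum of kbytes:
action
login     9582
logout    3230
view      3075
Name: kbytes, dtype: int64
Hence 15887.

15887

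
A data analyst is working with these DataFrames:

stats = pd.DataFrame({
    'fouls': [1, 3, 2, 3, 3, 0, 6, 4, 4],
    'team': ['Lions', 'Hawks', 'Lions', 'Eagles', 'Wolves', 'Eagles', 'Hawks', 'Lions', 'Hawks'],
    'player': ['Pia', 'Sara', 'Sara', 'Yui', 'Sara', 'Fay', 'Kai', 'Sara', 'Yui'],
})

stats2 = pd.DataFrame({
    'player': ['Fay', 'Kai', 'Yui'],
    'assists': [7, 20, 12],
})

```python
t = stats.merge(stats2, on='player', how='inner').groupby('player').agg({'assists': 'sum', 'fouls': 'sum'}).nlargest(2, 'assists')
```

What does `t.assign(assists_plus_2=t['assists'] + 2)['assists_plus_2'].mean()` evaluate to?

merge on 'player' (how='inner') → 4 rows:
   fouls    team player  assists
0      3  Eagles    Yui       12
1      0  Eagles    Fay        7
2      6   Hawks    Kai       20
3      4   Hawks    Yui       12
group by player: sum(assists), sum(fouls):
        assists  fouls
player                
Fay           7      0
Kai          20      6
Yui          24      7
take 2 rows with largest assists:
        assists  fouls
player                
Yui          24      7
Kai          20      6
add column assists_plus_2 = t['assists'] + 2:
        assists  fouls  assists_plus_2
player                                
Yui          24      7              26
Kai          20      6              22
So mean() = 24.0.

24.0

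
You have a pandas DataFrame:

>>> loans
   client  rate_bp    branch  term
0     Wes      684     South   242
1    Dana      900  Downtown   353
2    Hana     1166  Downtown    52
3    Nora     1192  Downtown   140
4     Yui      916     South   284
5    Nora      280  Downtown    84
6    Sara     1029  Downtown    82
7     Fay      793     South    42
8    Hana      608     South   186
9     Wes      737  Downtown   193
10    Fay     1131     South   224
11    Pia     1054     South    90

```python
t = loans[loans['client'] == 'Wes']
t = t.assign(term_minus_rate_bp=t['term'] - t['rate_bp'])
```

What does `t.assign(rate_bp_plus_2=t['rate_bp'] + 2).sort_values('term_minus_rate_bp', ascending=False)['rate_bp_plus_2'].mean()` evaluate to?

712.5

filter rows where client == 'Wes':
  client  rate_bp    branch  term
0    Wes      684     South   242
9    Wes      737  Downtown   193
add column term_minus_rate_bp = t['term'] - t['rate_bp']:
  client  rate_bp    branch  term  term_minus_rate_bp
0    Wes      684     South   242                -442
9    Wes      737  Downtown   193                -544
add column rate_bp_plus_2 = t['rate_bp'] + 2:
  client  rate_bp    branch  term  term_minus_rate_bp  rate_bp_plus_2
0    Wes      684     South   242                -442             686
9    Wes      737  Downtown   193                -544             739
sort by term_minus_rate_bp descending:
  client  rate_bp    branch  term  term_minus_rate_bp  rate_bp_plus_2
0    Wes      684     South   242                -442             686
9    Wes      737  Downtown   193                -544             739
Then the mean of column 'rate_bp_plus_2': 712.5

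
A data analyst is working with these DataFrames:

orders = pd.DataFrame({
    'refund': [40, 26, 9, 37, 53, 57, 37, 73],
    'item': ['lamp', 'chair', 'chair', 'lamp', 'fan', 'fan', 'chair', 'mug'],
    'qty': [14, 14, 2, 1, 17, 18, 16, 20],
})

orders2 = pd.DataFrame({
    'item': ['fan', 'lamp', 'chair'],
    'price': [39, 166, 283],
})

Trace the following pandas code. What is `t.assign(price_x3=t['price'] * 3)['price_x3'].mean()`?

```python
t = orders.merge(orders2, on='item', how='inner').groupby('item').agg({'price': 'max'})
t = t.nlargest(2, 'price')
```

673.5

merge on 'item' (how='inner') → 7 rows:
   refund   item  qty  price
0      40   lamp   14    166
1      26  chair   14    283
2       9  chair    2    283
3      37   lamp    1    166
4      53    fan   17     39
5      57    fan   18     39
6      37  chair   16    283
group by item, max of price:
       price
item        
chair    283
fan       39
lamp     166
take 2 rows with largest price:
       price
item        
chair    283
lamp     166
add column price_x3 = t['price'] * 3:
       price  price_x3
item                  
chair    283       849
lamp     166       498
The mean of column 'price_x3' is 673.5.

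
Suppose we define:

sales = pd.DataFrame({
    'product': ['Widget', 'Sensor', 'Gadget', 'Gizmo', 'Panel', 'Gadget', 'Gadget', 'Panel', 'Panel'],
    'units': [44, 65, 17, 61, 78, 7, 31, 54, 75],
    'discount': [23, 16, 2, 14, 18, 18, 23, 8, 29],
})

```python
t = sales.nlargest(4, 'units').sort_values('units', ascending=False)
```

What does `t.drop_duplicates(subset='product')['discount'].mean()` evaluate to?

16.0

take 4 rows with largest units:
  product  units  discount
4   Panel     78        18
8   Panel     75        29
1  Sensor     65        16
3   Gizmo     61        14
sort by units descending:
  product  units  discount
4   Panel     78        18
8   Panel     75        29
1  Sensor     65        16
3   Gizmo     61        14
drop duplicate product (keep=first):
  product  units  discount
4   Panel     78        18
1  Sensor     65        16
3   Gizmo     61        14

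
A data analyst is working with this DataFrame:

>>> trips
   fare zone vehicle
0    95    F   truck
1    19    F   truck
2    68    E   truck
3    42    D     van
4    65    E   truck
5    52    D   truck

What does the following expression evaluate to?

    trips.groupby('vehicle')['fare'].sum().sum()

341

group by vehicle, sum of fare:
vehicle
truck    299
van       42
Name: fare, dtype: int64
sum of the resulting series → 341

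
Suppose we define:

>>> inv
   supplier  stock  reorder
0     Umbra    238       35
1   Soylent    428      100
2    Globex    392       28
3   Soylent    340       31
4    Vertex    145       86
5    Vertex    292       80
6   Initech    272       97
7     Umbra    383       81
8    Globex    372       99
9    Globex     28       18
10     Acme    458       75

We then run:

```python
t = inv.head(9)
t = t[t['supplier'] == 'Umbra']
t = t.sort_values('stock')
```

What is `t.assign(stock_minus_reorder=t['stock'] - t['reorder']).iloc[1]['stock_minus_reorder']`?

take first 9 rows:
  supplier  stock  reorder
0    Umbra    238       35
1  Soylent    428      100
2   Globex    392       28
3  Soylent    340       31
4   Vertex    145       86
5   Vertex    292       80
6  Initech    272       97
7    Umbra    383       81
8   Globex    372       99
filter rows where supplier == 'Umbra':
  supplier  stock  reorder
0    Umbra    238       35
7    Umbra    383       81
sort by stock:
  supplier  stock  reorder
0    Umbra    238       35
7    Umbra    383       81
add column stock_minus_reorder = t['stock'] - t['reorder']:
  supplier  stock  reorder  stock_minus_reorder
0    Umbra    238       35                  203
7    Umbra    383       81                  302
The value at position 1, column 'stock_minus_reorder' is 302.

302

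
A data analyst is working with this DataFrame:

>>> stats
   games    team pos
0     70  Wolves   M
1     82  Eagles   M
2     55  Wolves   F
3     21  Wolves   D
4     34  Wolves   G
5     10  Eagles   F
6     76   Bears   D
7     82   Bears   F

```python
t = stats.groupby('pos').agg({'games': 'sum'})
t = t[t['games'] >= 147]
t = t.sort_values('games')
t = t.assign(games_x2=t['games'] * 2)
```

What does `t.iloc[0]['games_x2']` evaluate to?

group by pos, sum of games:
     games
pos       
D       97
F      147
G       34
M      152
filter rows where games >= 147:
     games
pos       
F      147
M      152
sort by games:
     games
pos       
F      147
M      152
add column games_x2 = t['games'] * 2:
     games  games_x2
pos                 
F      147       294
M      152       304

294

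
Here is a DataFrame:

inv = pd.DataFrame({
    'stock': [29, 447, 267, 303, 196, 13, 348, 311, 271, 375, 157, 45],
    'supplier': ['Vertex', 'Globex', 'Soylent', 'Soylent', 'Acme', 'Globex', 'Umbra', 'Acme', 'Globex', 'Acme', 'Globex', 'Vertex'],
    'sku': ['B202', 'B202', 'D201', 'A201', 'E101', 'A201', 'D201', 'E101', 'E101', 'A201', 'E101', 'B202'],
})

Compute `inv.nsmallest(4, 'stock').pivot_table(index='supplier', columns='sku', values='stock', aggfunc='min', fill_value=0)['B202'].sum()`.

take 4 rows with smallest stock:
    stock supplier   sku
5      13   Globex  A201
0      29   Vertex  B202
11     45   Vertex  B202
10    157   Globex  E101
pivot: rows=supplier, cols=sku, min(stock):
sku       A201  B202  E101
supplier                  
Globex      13     0   157
Vertex       0    29     0

29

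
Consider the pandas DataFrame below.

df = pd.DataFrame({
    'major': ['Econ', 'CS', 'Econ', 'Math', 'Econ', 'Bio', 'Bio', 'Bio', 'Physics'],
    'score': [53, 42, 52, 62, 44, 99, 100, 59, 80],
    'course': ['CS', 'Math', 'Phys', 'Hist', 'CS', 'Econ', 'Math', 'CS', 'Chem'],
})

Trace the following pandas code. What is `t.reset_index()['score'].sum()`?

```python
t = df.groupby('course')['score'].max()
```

452

group by course, max of score:
course
CS       59
Chem     80
Econ     99
Hist     62
Math    100
Phys     52
Name: score, dtype: int64
reset_index():
  course  score
0     CS     59
1   Chem     80
2   Econ     99
3   Hist     62
4   Math    100
5   Phys     52
Then the sum of column 'score': 452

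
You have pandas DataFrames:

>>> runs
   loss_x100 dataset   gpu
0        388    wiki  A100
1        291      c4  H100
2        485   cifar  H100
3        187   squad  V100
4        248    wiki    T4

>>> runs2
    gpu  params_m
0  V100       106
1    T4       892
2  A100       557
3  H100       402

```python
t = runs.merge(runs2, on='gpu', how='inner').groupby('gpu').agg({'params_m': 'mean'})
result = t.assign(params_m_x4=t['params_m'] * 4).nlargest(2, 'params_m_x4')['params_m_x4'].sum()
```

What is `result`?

merge on 'gpu' (how='inner') → 5 rows:
   loss_x100 dataset   gpu  params_m
0        388    wiki  A100       557
1        291      c4  H100       402
2        485   cifar  H100       402
3        187   squad  V100       106
4        248    wiki    T4       892
group by gpu, mean of params_m:
      params_m
gpu           
A100     557.0
H100     402.0
T4       892.0
V100     106.0
add column params_m_x4 = t['params_m'] * 4:
      params_m  params_m_x4
gpu                        
A100     557.0       2228.0
H100     402.0       1608.0
T4       892.0       3568.0
V100     106.0        424.0
take 2 rows with largest params_m_x4:
      params_m  params_m_x4
gpu                        
T4       892.0       3568.0
A100     557.0       2228.0
Taking the sum of column 'params_m_x4' gives 5796.0.

5796.0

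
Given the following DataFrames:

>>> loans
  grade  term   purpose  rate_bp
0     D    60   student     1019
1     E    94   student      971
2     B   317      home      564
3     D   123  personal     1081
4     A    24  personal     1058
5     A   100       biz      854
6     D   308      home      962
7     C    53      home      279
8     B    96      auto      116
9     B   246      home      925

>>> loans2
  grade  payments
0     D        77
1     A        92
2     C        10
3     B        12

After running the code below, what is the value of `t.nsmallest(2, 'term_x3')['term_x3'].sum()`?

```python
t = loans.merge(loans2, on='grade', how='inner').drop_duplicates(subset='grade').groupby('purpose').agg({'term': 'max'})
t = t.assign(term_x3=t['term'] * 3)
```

252

merge on 'grade' (how='inner') → 9 rows:
  grade  term   purpose  rate_bp  payments
0     D    60   student     1019        77
1     B   317      home      564        12
2     D   123  personal     1081        77
3     A    24  personal     1058        92
4     A   100       biz      854        92
5     D   308      home      962        77
6     C    53      home      279        10
7     B    96      auto      116        12
8     B   246      home      925        12
drop duplicate grade (keep=first):
  grade  term   purpose  rate_bp  payments
0     D    60   student     1019        77
1     B   317      home      564        12
3     A    24  personal     1058        92
6     C    53      home      279        10
group by purpose, max of term:
          term
purpose       
home       317
personal    24
student     60
add column term_x3 = t['term'] * 3:
          term  term_x3
purpose                
home       317      951
personal    24       72
student     60      180
take 2 rows with smallest term_x3:
          term  term_x3
purpose                
personal    24       72
student     60      180
Finally, sum of column 'term_x3' = 252.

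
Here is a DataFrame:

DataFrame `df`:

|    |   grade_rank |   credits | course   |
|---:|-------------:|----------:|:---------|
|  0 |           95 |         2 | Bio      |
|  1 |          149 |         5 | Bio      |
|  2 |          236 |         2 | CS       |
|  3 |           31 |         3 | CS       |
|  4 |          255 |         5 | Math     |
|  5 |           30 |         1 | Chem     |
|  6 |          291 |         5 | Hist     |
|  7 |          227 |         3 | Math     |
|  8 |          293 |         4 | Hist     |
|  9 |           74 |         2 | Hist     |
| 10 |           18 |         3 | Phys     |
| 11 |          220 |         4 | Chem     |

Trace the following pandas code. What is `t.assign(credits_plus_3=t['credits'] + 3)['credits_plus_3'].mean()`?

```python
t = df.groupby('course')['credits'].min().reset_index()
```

group by course, min of credits:
course
Bio     2
CS      2
Chem    1
Hist    2
Math    3
Phys    3
Name: credits, dtype: int64
reset_index():
  course  credits
0    Bio        2
1     CS        2
2   Chem        1
3   Hist        2
4   Math        3
5   Phys        3
add column credits_plus_3 = t['credits'] + 3:
  course  credits  credits_plus_3
0    Bio        2               5
1     CS        2               5
2   Chem        1               4
3   Hist        2               5
4   Math        3               6
5   Phys        3               6
mean of column 'credits_plus_3' → 5.16666666667

5.16666666667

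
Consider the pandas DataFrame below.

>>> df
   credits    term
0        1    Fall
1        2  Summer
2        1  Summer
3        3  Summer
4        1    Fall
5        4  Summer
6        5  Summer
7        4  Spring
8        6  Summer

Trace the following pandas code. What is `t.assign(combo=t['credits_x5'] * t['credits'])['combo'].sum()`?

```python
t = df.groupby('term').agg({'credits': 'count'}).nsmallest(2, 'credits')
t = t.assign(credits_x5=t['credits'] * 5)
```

group by term, count of credits:
        credits
term           
Fall          2
Spring        1
Summer        6
take 2 rows with smallest credits:
        credits
term           
Spring        1
Fall          2
add column credits_x5 = t['credits'] * 5:
        credits  credits_x5
term                       
Spring        1           5
Fall          2          10
add column combo = t['credits_x5'] * t['credits']:
        credits  credits_x5  combo
term                              
Spring        1           5      5
Fall          2          10     20
Then the sum of column 'combo': 25

25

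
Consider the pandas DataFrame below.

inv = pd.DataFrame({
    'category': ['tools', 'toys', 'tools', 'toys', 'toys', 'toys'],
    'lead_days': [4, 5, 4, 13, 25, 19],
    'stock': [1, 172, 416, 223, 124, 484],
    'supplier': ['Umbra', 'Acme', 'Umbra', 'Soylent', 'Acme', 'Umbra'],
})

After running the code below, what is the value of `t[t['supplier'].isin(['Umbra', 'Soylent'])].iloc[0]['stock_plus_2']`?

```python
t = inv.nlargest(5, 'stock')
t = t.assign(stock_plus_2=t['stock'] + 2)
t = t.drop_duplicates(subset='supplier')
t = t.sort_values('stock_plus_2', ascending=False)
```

486

take 5 rows with largest stock:
  category  lead_days  stock supplier
5     toys         19    484    Umbra
2    tools          4    416    Umbra
3     toys         13    223  Soylent
1     toys          5    172     Acme
4     toys         25    124     Acme
add column stock_plus_2 = t['stock'] + 2:
  category  lead_days  stock supplier  stock_plus_2
5     toys         19    484    Umbra           486
2    tools          4    416    Umbra           418
3     toys         13    223  Soylent           225
1     toys          5    172     Acme           174
4     toys         25    124     Acme           126
drop duplicate supplier (keep=first):
  category  lead_days  stock supplier  stock_plus_2
5     toys         19    484    Umbra           486
3     toys         13    223  Soylent           225
1     toys          5    172     Acme           174
sort by stock_plus_2 descending:
  category  lead_days  stock supplier  stock_plus_2
5     toys         19    484    Umbra           486
3     toys         13    223  Soylent           225
1     toys          5    172     Acme           174
filter rows where supplier in ['Umbra', 'Soylent']:
  category  lead_days  stock supplier  stock_plus_2
5     toys         19    484    Umbra           486
3     toys         13    223  Soylent           225
Finally, value at position 0, column 'stock_plus_2' = 486.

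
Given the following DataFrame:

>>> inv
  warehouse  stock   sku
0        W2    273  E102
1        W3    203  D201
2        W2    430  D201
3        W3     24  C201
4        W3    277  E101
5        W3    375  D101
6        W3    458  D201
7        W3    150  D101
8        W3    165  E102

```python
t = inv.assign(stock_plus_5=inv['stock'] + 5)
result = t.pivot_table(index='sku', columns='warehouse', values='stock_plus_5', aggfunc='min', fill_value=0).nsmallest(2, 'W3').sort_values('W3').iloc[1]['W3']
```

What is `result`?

add column stock_plus_5 = inv['stock'] + 5:
  warehouse  stock   sku  stock_plus_5
0        W2    273  E102           278
1        W3    203  D201           208
2        W2    430  D201           435
3        W3     24  C201            29
4        W3    277  E101           282
5        W3    375  D101           380
6        W3    458  D201           463
7        W3    150  D101           155
8        W3    165  E102           170
pivot: rows=sku, cols=warehouse, min(stock_plus_5):
warehouse   W2   W3
sku                
C201         0   29
D101         0  155
D201       435  208
E101         0  282
E102       278  170
take 2 rows with smallest W3:
warehouse  W2   W3
sku               
C201        0   29
D101        0  155
sort by W3:
warehouse  W2   W3
sku               
C201        0   29
D101        0  155
value at position 1, column 'W3' → 155

155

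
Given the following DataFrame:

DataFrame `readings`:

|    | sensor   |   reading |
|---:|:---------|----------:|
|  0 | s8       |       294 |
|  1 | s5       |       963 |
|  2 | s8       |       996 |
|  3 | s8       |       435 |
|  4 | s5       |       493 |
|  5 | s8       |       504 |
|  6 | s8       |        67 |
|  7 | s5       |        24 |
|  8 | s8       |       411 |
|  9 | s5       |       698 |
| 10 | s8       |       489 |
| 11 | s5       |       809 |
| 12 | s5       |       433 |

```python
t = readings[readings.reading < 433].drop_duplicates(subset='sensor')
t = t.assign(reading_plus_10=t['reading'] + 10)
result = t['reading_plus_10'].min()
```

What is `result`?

filter rows where reading < 433:
  sensor  reading
0     s8      294
6     s8       67
7     s5       24
8     s8      411
drop duplicate sensor (keep=first):
  sensor  reading
0     s8      294
7     s5       24
add column reading_plus_10 = t['reading'] + 10:
  sensor  reading  reading_plus_10
0     s8      294              304
7     s5       24               34
Finally, min of column 'reading_plus_10' = 34.

34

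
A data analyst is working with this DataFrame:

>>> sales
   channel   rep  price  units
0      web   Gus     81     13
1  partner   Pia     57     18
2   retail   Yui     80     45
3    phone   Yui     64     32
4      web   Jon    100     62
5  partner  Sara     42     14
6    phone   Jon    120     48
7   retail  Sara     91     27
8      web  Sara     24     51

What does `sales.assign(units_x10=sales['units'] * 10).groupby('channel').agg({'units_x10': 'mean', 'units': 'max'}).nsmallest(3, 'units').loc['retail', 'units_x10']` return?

360.0

add column units_x10 = sales['units'] * 10:
   channel   rep  price  units  units_x10
0      web   Gus     81     13        130
1  partner   Pia     57     18        180
2   retail   Yui     80     45        450
3    phone   Yui     64     32        320
4      web   Jon    100     62        620
5  partner  Sara     42     14        140
6    phone   Jon    120     48        480
7   retail  Sara     91     27        270
8      web  Sara     24     51        510
group by channel: mean(units_x10), max(units):
         units_x10  units
channel                  
partner      160.0     18
phone        400.0     48
retail       360.0     45
web          420.0     62
take 3 rows with smallest units:
         units_x10  units
channel                  
partner      160.0     18
retail       360.0     45
phone        400.0     48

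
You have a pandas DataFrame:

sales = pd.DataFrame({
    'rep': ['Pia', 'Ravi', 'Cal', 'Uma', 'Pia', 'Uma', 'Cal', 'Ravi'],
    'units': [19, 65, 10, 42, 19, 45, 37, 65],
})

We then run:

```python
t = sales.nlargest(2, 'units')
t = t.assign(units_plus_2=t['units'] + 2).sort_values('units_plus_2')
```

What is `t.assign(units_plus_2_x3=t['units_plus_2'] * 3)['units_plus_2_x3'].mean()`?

201.0

take 2 rows with largest units:
    rep  units
1  Ravi     65
7  Ravi     65
add column units_plus_2 = t['units'] + 2:
    rep  units  units_plus_2
1  Ravi     65            67
7  Ravi     65            67
sort by units_plus_2:
    rep  units  units_plus_2
1  Ravi     65            67
7  Ravi     65            67
add column units_plus_2_x3 = t['units_plus_2'] * 3:
    rep  units  units_plus_2  units_plus_2_x3
1  Ravi     65            67              201
7  Ravi     65            67              201
The mean of column 'units_plus_2_x3' is 201.0.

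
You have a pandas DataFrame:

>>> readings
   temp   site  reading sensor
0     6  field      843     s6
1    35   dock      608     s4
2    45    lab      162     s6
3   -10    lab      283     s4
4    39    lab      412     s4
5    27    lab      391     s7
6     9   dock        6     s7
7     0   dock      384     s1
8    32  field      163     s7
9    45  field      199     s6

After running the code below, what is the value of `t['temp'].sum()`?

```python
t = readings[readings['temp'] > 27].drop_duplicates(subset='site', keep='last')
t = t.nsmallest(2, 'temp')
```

filter rows where temp > 27:
   temp   site  reading sensor
1    35   dock      608     s4
2    45    lab      162     s6
4    39    lab      412     s4
8    32  field      163     s7
9    45  field      199     s6
drop duplicate site (keep=last):
   temp   site  reading sensor
1    35   dock      608     s4
4    39    lab      412     s4
9    45  field      199     s6
take 2 rows with smallest temp:
   temp  site  reading sensor
1    35  dock      608     s4
4    39   lab      412     s4
sum of column 'temp' → 74

74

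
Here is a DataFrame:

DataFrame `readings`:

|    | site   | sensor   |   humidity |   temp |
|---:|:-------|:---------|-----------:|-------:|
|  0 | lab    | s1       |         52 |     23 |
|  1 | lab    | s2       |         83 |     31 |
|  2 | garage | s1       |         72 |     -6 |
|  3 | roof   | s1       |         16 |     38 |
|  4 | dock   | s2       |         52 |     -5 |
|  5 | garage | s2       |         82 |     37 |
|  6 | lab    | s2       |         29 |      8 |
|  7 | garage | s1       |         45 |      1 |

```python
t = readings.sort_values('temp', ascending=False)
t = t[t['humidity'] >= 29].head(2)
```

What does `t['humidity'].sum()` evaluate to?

165

sort by temp descending:
     site sensor  humidity  temp
3    roof     s1        16    38
5  garage     s2        82    37
1     lab     s2        83    31
0     lab     s1        52    23
6     lab     s2        29     8
7  garage     s1        45     1
4    dock     s2        52    -5
2  garage     s1        72    -6
filter rows where humidity >= 29:
     site sensor  humidity  temp
5  garage     s2        82    37
1     lab     s2        83    31
0     lab     s1        52    23
6     lab     s2        29     8
7  garage     s1        45     1
4    dock     s2        52    -5
2  garage     s1        72    -6
take first 2 rows:
     site sensor  humidity  temp
5  garage     s2        82    37
1     lab     s2        83    31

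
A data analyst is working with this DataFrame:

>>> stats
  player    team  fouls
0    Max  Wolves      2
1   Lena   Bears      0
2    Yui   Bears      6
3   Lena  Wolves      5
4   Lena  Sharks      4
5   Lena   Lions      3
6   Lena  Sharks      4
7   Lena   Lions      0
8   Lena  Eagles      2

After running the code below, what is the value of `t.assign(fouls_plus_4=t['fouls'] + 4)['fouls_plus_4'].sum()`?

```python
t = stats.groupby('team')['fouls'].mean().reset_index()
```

group by team, mean of fouls:
team
Bears     3.0
Eagles    2.0
Lions     1.5
Sharks    4.0
Wolves    3.5
Name: fouls, dtype: float64
reset_index():
     team  fouls
0   Bears    3.0
1  Eagles    2.0
2   Lions    1.5
3  Sharks    4.0
4  Wolves    3.5
add column fouls_plus_4 = t['fouls'] + 4:
     team  fouls  fouls_plus_4
0   Bears    3.0           7.0
1  Eagles    2.0           6.0
2   Lions    1.5           5.5
3  Sharks    4.0           8.0
4  Wolves    3.5           7.5

34.0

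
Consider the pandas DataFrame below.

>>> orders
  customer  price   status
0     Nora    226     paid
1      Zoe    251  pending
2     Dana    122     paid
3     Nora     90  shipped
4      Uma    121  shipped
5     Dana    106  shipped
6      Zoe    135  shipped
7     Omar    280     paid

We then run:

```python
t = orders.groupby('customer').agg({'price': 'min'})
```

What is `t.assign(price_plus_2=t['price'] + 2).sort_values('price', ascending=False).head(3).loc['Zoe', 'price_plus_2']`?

group by customer, min of price:
          price
customer       
Dana        106
Nora         90
Omar        280
Uma         121
Zoe         135
add column price_plus_2 = t['price'] + 2:
          price  price_plus_2
customer                     
Dana        106           108
Nora         90            92
Omar        280           282
Uma         121           123
Zoe         135           137
sort by price descending:
          price  price_plus_2
customer                     
Omar        280           282
Zoe         135           137
Uma         121           123
Dana        106           108
Nora         90            92
take first 3 rows:
          price  price_plus_2
customer                     
Omar        280           282
Zoe         135           137
Uma         121           123

137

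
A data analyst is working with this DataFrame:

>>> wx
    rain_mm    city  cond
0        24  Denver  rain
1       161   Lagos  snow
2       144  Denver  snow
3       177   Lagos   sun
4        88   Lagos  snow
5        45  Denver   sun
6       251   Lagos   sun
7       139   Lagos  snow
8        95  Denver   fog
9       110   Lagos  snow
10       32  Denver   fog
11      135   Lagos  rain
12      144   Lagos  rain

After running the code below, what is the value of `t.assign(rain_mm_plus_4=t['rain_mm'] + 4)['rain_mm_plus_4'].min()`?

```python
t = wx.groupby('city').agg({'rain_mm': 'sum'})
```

group by city, sum of rain_mm:
        rain_mm
city           
Denver      340
Lagos      1205
add column rain_mm_plus_4 = t['rain_mm'] + 4:
        rain_mm  rain_mm_plus_4
city                           
Denver      340             344
Lagos      1205            1209

344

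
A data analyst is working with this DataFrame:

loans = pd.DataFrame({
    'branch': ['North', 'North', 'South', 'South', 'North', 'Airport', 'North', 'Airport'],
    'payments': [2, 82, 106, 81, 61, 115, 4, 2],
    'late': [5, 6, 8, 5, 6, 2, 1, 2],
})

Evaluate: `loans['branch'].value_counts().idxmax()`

North

value_counts of branch:
branch
North      4
South      2
Airport    2
Name: count, dtype: int64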